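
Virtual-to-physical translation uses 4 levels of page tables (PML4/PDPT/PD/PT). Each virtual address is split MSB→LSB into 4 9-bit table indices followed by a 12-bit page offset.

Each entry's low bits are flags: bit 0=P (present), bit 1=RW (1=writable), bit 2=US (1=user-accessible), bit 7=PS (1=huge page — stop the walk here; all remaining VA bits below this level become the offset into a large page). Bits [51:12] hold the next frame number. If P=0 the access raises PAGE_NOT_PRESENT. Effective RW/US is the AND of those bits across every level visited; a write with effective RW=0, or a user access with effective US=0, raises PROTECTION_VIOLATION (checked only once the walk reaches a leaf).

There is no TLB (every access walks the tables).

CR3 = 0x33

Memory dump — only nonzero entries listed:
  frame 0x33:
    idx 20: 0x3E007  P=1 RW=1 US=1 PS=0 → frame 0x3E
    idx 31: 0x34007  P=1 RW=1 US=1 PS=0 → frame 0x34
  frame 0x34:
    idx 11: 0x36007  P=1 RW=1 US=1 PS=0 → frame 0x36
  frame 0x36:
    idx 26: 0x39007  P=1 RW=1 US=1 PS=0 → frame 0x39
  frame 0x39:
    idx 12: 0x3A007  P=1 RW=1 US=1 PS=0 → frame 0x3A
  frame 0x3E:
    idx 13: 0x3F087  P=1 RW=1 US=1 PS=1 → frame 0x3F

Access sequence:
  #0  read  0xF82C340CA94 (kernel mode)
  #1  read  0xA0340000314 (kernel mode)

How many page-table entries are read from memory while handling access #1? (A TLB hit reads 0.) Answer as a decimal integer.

Per-access translation:
#0 VA=0xF82C340CA94 (r,kernel):
  L0 @0x33[31] → 0x34007  P=1,RW=1,US=1,PS=0
  L1 @0x34[11] → 0x36007  P=1,RW=1,US=1,PS=0
  L2 @0x36[26] → 0x39007  P=1,RW=1,US=1,PS=0
  L3 @0x39[12] → 0x3A007  P=1,RW=1,US=1,PS=0
  → PA=0x3AA94  (4 entries read)
#1 VA=0xA0340000314 (r,kernel):
  L0 @0x33[20] → 0x3E007  P=1,RW=1,US=1,PS=0
  L1 @0x3E[13] → 0x3F087  P=1,RW=1,US=1,PS=1
  → PA=0x3F314 (huge @L1)  (2 entries read)

Entries read for #1: 2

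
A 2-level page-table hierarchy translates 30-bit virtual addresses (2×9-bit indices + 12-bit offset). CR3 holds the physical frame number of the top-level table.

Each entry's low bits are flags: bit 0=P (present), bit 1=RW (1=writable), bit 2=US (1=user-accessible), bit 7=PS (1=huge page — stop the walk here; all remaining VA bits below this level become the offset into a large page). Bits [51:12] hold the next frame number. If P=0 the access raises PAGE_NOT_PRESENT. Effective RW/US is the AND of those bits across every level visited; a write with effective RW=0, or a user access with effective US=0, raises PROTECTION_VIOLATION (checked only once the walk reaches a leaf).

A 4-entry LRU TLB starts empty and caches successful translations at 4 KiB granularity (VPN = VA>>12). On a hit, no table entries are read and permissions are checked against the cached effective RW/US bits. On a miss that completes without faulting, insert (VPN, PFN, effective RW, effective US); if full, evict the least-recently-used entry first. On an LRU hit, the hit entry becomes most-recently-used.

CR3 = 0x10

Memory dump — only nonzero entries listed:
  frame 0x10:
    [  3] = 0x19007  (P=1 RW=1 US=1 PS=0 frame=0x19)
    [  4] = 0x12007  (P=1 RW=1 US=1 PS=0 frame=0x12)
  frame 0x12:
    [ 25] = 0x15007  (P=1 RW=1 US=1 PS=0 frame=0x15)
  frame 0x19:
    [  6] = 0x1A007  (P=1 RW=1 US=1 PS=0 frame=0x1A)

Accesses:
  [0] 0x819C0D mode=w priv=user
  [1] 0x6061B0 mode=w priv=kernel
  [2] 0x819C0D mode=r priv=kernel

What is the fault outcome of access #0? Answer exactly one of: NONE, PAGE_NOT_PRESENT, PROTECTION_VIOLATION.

Trace:
#0 VA=0x819C0D (w,user):
  L0 @0x10[4] → 0x12007  P=1,RW=1,US=1,PS=0
  L1 @0x12[25] → 0x15007  P=1,RW=1,US=1,PS=0
  ✓ 0x15C0D  — 2 lookups
#1 VA=0x6061B0 (w,kernel):
  L0 @0x10[3] → 0x19007  P=1,RW=1,US=1,PS=0
  L1 @0x19[6] → 0x1A007  P=1,RW=1,US=1,PS=0
  ✓ 0x1A1B0  — 2 lookups
#2 VA=0x819C0D (r,kernel):
  TLB hit vpn=0x819 → PA=0x15C0D

Access #0 fault: NONE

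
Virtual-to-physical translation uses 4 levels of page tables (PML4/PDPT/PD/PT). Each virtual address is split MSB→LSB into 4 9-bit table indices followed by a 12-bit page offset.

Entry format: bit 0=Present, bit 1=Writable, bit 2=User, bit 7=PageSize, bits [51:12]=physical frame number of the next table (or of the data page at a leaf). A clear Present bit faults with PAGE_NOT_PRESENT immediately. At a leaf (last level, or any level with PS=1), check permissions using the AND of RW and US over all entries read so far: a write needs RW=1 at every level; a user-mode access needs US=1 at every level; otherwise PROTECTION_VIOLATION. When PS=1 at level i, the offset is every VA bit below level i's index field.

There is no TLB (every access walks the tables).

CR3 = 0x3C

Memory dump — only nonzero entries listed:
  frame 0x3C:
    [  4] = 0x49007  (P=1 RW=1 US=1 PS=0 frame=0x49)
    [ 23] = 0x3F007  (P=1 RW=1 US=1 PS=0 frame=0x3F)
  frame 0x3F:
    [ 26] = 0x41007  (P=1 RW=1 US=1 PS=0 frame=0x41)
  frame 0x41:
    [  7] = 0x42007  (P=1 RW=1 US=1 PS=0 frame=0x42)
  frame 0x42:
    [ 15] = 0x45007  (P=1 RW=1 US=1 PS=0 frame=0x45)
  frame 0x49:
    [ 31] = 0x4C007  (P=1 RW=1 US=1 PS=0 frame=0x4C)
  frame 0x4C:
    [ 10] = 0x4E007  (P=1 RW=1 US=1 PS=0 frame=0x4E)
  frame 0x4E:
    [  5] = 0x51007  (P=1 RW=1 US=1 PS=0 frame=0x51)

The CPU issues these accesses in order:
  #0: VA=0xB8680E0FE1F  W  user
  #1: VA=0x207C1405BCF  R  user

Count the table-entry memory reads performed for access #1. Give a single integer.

Walk each access:
#0 VA=0xB8680E0FE1F (w,user):
  lvl0: tbl 0x3C, slot 23 ⇒ 0x3F007 (P1/RW1/US1/PS0)
  lvl1: tbl 0x3F, slot 26 ⇒ 0x41007 (P1/RW1/US1/PS0)
  lvl2: tbl 0x41, slot 7 ⇒ 0x42007 (P1/RW1/US1/PS0)
  lvl3: tbl 0x42, slot 15 ⇒ 0x45007 (P1/RW1/US1/PS0)
  ⇒ phys 0x45E1F  [4 reads]
#1 VA=0x207C1405BCF (r,user):
  lvl0: tbl 0x3C, slot 4 ⇒ 0x49007 (P1/RW1/US1/PS0)
  lvl1: tbl 0x49, slot 31 ⇒ 0x4C007 (P1/RW1/US1/PS0)
  lvl2: tbl 0x4C, slot 10 ⇒ 0x4E007 (P1/RW1/US1/PS0)
  lvl3: tbl 0x4E, slot 5 ⇒ 0x51007 (P1/RW1/US1/PS0)
  ⇒ phys 0x51BCF  [4 reads]

Entries read for #1: 4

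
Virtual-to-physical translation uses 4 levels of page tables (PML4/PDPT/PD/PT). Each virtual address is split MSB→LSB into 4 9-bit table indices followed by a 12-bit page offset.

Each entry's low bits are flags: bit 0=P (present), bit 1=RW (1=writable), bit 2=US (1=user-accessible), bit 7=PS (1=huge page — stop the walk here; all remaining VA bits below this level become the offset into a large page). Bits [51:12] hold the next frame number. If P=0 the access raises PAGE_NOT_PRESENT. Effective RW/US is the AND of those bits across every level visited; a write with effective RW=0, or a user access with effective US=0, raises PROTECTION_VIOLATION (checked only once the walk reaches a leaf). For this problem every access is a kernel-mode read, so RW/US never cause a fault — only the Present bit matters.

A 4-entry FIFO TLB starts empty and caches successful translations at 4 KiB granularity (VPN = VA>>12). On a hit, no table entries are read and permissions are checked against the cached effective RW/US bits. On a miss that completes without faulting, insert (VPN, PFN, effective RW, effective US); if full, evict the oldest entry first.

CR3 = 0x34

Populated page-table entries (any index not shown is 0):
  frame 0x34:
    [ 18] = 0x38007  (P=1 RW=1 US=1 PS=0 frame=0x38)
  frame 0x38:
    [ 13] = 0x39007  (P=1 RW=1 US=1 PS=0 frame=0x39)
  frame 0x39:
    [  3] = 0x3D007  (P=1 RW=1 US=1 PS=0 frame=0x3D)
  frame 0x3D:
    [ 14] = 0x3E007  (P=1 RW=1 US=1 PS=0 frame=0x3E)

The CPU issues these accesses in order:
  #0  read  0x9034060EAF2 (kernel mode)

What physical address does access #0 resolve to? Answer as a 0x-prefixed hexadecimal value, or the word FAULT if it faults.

Trace:
#0 VA=0x9034060EAF2 (r,kernel):
  L0 @0x34[18] → 0x38007  P=1,RW=1,US=1,PS=0
  L1 @0x38[13] → 0x39007  P=1,RW=1,US=1,PS=0
  L2 @0x39[3] → 0x3D007  P=1,RW=1,US=1,PS=0
  L3 @0x3D[14] → 0x3E007  P=1,RW=1,US=1,PS=0
  → PA=0x3EAF2  (4 entries read)

Access #0 PA: 0x3EAF2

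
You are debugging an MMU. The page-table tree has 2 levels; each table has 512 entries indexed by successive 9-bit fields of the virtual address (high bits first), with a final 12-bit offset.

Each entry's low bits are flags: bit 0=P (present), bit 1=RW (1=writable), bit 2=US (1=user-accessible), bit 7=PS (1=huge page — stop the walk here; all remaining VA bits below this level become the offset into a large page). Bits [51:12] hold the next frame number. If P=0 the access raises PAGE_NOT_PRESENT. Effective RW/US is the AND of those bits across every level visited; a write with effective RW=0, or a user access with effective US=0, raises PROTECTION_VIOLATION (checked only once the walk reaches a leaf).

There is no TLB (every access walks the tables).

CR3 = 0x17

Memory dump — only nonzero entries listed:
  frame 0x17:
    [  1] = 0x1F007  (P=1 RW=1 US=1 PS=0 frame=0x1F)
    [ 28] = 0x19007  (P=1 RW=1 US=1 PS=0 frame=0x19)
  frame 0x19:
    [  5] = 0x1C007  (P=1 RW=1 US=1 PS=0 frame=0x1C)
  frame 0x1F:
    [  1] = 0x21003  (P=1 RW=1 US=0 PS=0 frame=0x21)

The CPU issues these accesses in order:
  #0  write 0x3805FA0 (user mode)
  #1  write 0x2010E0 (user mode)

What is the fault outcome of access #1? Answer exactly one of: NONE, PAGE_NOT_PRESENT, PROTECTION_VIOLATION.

Trace:
#0 VA=0x3805FA0 (w,user):
  L0: frame=0x17 idx=28 entry=0x19007 [P=1 RW=1 US=1 PS=0]
  L1: frame=0x19 idx=5 entry=0x1C007 [P=1 RW=1 US=1 PS=0]
  ✓ 0x1CFA0  — 2 lookups
#1 VA=0x2010E0 (w,user):
  L0: frame=0x17 idx=1 entry=0x1F007 [P=1 RW=1 US=1 PS=0]
  L1: frame=0x1F idx=1 entry=0x21003 [P=1 RW=1 US=0 PS=0]
  → PROTECTION_VIOLATION  (2 entries read)

Access #1 fault: PROTECTION_VIOLATION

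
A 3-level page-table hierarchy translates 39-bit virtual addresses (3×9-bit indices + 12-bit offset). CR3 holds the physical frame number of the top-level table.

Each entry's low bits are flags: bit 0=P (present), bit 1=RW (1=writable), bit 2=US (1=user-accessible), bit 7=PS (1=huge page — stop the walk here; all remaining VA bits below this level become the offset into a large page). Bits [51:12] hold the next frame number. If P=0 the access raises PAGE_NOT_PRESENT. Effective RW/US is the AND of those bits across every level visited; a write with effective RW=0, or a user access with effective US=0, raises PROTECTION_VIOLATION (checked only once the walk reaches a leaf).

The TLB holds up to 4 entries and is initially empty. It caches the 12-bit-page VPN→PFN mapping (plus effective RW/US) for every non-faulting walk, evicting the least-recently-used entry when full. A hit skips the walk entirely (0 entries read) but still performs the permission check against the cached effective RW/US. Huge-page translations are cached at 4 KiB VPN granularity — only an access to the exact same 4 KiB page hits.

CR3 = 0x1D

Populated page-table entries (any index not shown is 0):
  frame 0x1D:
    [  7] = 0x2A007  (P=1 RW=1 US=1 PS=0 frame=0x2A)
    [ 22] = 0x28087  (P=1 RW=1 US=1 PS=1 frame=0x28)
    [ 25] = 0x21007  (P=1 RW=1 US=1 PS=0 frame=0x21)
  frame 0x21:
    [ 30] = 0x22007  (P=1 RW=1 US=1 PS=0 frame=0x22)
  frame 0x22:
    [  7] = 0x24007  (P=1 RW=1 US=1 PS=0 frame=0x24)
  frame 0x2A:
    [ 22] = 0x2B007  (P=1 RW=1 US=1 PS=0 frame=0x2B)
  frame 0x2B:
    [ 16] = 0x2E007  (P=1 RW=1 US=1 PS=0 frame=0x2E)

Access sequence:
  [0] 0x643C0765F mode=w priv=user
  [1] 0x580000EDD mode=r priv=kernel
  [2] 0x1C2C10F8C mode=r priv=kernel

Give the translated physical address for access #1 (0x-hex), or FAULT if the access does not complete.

Trace:
#0 VA=0x643C0765F (w,user):
  L0 @0x1D[25] → 0x21007  P=1,RW=1,US=1,PS=0
  L1 @0x21[30] → 0x22007  P=1,RW=1,US=1,PS=0
  L2 @0x22[7] → 0x24007  P=1,RW=1,US=1,PS=0
  → PA=0x2465F  (3 entries read)
#1 VA=0x580000EDD (r,kernel):
  L0 @0x1D[22] → 0x28087  P=1,RW=1,US=1,PS=1
  → PA=0x28EDD (huge @L0)  (1 entries read)
#2 VA=0x1C2C10F8C (r,kernel):
  L0 @0x1D[7] → 0x2A007  P=1,RW=1,US=1,PS=0
  L1 @0x2A[22] → 0x2B007  P=1,RW=1,US=1,PS=0
  L2 @0x2B[16] → 0x2E007  P=1,RW=1,US=1,PS=0
  → PA=0x2EF8C  (3 entries read)

Access #1 PA: 0x28EDD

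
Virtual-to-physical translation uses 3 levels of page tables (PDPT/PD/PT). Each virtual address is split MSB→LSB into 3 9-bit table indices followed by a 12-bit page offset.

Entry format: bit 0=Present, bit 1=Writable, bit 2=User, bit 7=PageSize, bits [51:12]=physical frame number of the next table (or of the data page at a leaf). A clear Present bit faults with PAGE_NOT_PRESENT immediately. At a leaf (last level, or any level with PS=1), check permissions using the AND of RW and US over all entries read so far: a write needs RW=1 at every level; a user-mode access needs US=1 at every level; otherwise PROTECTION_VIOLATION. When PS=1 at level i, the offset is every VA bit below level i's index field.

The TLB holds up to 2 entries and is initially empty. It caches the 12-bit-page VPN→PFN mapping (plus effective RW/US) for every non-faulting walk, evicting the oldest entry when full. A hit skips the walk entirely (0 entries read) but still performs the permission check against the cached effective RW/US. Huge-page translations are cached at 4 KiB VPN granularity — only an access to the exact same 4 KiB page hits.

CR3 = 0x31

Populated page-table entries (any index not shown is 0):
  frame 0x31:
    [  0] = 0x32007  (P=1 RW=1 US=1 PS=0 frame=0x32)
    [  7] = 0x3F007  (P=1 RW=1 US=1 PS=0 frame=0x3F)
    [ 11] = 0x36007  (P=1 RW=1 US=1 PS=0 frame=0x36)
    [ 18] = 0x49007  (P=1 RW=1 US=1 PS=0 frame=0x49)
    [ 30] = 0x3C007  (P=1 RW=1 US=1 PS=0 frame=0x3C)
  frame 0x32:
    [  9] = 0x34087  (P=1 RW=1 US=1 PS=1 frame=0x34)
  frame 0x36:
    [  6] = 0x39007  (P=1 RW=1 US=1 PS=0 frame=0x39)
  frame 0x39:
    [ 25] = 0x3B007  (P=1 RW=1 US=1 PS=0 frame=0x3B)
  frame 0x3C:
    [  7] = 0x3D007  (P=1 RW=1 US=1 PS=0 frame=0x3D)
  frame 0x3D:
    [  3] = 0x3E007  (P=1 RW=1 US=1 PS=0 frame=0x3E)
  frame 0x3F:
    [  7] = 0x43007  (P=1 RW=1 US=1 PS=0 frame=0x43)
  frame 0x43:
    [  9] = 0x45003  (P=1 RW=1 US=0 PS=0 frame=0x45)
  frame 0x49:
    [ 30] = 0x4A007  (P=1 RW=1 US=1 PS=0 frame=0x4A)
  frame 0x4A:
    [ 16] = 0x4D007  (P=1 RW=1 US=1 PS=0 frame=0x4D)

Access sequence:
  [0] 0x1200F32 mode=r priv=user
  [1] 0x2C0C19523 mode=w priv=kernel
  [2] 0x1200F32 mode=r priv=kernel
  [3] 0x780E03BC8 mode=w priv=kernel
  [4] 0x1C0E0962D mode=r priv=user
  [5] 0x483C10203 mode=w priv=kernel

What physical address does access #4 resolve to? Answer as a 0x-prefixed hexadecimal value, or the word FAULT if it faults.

Per-access translation:
#0 VA=0x1200F32 (r,user):
  L0 @0x31[0] → 0x32007  P=1,RW=1,US=1,PS=0
  L1 @0x32[9] → 0x34087  P=1,RW=1,US=1,PS=1
  ✓ 0x34F32 (huge @L1)  — 2 lookups
#1 VA=0x2C0C19523 (w,kernel):
  L0 @0x31[11] → 0x36007  P=1,RW=1,US=1,PS=0
  L1 @0x36[6] → 0x39007  P=1,RW=1,US=1,PS=0
  L2 @0x39[25] → 0x3B007  P=1,RW=1,US=1,PS=0
  ✓ 0x3B523  — 3 lookups
#2 VA=0x1200F32 (r,kernel):
  TLB hit vpn=0x1200 → PA=0x34F32
#3 VA=0x780E03BC8 (w,kernel):
  L0 @0x31[30] → 0x3C007  P=1,RW=1,US=1,PS=0
  L1 @0x3C[7] → 0x3D007  P=1,RW=1,US=1,PS=0
  L2 @0x3D[3] → 0x3E007  P=1,RW=1,US=1,PS=0
  ✓ 0x3EBC8  — 3 lookups
#4 VA=0x1C0E0962D (r,user):
  L0 @0x31[7] → 0x3F007  P=1,RW=1,US=1,PS=0
  L1 @0x3F[7] → 0x43007  P=1,RW=1,US=1,PS=0
  L2 @0x43[9] → 0x45003  P=1,RW=1,US=0,PS=0
  → PROTECTION_VIOLATION  (3 entries read)
#5 VA=0x483C10203 (w,kernel):
  L0 @0x31[18] → 0x49007  P=1,RW=1,US=1,PS=0
  L1 @0x49[30] → 0x4A007  P=1,RW=1,US=1,PS=0
  L2 @0x4A[16] → 0x4D007  P=1,RW=1,US=1,PS=0
  ✓ 0x4D203  — 3 lookups

Access #4 PA: FAULT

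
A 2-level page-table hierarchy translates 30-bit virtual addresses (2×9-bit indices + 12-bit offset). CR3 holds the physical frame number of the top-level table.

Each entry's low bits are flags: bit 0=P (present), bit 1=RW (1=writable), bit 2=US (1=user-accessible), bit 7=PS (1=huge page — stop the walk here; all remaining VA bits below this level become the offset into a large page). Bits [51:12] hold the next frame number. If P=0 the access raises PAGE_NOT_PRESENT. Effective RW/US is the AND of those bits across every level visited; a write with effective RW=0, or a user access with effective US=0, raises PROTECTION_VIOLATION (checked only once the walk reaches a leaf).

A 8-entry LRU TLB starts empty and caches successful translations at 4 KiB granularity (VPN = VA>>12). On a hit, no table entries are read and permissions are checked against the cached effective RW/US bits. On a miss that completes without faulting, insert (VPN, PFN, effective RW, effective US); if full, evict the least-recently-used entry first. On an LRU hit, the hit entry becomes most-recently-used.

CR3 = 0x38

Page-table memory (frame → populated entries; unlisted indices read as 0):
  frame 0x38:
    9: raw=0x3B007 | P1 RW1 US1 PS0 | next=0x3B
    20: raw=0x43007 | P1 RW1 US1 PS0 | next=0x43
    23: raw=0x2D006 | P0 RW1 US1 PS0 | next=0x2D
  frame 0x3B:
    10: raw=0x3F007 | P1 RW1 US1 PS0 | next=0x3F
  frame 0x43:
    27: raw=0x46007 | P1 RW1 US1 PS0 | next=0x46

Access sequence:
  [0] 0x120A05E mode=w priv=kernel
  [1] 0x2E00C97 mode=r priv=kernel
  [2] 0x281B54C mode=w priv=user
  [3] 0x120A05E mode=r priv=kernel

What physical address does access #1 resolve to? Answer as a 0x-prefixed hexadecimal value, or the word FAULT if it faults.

Walk each access:
#0 VA=0x120A05E (w,kernel):
  L0: frame=0x38 idx=9 entry=0x3B007 [P=1 RW=1 US=1 PS=0]
  L1: frame=0x3B idx=10 entry=0x3F007 [P=1 RW=1 US=1 PS=0]
  ⇒ phys 0x3F05E  [2 reads]
#1 VA=0x2E00C97 (r,kernel):
  L0: frame=0x38 idx=23 entry=0x2D006 [P=0 RW=1 US=1 PS=0]
  ✗ PAGE_NOT_PRESENT  [1 reads]
#2 VA=0x281B54C (w,user):
  L0: frame=0x38 idx=20 entry=0x43007 [P=1 RW=1 US=1 PS=0]
  L1: frame=0x43 idx=27 entry=0x46007 [P=1 RW=1 US=1 PS=0]
  ⇒ phys 0x4654C  [2 reads]
#3 VA=0x120A05E (r,kernel):
  TLB hit vpn=0x120A → PA=0x3F05E

Access #1 PA: FAULT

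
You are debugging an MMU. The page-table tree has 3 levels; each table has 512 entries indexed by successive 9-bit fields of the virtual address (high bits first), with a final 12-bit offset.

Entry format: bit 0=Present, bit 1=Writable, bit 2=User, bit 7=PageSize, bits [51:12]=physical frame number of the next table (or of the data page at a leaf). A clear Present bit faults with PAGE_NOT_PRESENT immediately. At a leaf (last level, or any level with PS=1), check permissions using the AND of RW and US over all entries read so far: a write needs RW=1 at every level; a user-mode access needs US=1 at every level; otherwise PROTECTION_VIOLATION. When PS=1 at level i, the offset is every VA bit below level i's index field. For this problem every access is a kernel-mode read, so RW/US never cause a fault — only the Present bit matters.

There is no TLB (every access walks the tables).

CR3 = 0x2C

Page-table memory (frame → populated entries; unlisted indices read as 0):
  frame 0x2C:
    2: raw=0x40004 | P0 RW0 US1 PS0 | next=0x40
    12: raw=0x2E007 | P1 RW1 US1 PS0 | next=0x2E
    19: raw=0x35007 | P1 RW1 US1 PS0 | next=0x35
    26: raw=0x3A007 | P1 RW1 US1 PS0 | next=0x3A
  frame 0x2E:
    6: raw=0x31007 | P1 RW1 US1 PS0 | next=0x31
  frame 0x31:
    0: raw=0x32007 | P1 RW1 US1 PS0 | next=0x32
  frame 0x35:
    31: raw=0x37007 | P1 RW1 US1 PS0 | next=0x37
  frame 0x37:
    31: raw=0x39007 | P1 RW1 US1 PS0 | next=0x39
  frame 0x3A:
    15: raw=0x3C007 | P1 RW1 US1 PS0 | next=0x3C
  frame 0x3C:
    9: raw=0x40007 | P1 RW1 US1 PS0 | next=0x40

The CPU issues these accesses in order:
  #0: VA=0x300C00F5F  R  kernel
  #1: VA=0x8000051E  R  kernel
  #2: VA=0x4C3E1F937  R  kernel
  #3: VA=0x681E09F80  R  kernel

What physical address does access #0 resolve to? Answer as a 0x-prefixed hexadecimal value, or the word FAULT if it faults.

Per-access translation:
#0 VA=0x300C00F5F (r,kernel):
  lvl0: tbl 0x2C, slot 12 ⇒ 0x2E007 (P1/RW1/US1/PS0)
  lvl1: tbl 0x2E, slot 6 ⇒ 0x31007 (P1/RW1/US1/PS0)
  lvl2: tbl 0x31, slot 0 ⇒ 0x32007 (P1/RW1/US1/PS0)
  → PA=0x32F5F  (3 entries read)
#1 VA=0x8000051E (r,kernel):
  lvl0: tbl 0x2C, slot 2 ⇒ 0x40004 (P0/RW0/US1/PS0)
  ⇒ fault: PAGE_NOT_PRESENT  — 1 lookups
#2 VA=0x4C3E1F937 (r,kernel):
  lvl0: tbl 0x2C, slot 19 ⇒ 0x35007 (P1/RW1/US1/PS0)
  lvl1: tbl 0x35, slot 31 ⇒ 0x37007 (P1/RW1/US1/PS0)
  lvl2: tbl 0x37, slot 31 ⇒ 0x39007 (P1/RW1/US1/PS0)
  → PA=0x39937  (3 entries read)
#3 VA=0x681E09F80 (r,kernel):
  lvl0: tbl 0x2C, slot 26 ⇒ 0x3A007 (P1/RW1/US1/PS0)
  lvl1: tbl 0x3A, slot 15 ⇒ 0x3C007 (P1/RW1/US1/PS0)
  lvl2: tbl 0x3C, slot 9 ⇒ 0x40007 (P1/RW1/US1/PS0)
  → PA=0x40F80  (3 entries read)

Access #0 PA: 0x32F5F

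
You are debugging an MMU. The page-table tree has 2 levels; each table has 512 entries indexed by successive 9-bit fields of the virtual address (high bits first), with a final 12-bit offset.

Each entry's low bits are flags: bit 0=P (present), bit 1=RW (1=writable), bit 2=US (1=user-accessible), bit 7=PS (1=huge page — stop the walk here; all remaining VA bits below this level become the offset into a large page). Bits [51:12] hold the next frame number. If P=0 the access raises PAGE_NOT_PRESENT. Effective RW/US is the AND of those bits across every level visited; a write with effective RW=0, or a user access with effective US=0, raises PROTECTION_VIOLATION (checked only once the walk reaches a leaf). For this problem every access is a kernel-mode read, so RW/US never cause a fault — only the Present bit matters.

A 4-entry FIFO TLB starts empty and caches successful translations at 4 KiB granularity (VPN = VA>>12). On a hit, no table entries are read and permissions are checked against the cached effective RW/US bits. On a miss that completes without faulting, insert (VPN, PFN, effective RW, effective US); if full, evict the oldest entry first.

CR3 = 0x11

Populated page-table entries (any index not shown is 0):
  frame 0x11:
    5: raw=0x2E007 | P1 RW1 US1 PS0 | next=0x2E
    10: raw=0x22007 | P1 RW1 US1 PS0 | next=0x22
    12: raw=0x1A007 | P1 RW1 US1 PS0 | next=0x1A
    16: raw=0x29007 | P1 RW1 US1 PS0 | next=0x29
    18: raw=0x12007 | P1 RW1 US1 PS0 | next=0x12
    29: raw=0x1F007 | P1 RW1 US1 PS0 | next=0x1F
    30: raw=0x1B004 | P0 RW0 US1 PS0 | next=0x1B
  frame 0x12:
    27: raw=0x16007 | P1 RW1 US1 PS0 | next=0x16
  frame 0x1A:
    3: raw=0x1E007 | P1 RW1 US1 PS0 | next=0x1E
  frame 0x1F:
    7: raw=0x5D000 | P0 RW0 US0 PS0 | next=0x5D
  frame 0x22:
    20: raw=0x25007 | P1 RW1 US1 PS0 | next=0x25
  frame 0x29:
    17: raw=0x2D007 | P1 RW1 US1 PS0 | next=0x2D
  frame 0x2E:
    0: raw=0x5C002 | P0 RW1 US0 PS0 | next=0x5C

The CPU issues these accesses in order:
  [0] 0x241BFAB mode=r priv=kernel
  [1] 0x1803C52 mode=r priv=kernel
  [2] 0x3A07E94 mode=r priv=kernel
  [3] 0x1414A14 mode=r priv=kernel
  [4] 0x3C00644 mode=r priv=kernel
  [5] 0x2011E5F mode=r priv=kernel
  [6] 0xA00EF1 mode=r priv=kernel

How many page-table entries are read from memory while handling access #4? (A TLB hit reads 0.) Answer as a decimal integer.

Per-access translation:
#0 VA=0x241BFAB (r,kernel):
  L0 @0x11[18] → 0x12007  P=1,RW=1,US=1,PS=0
  L1 @0x12[27] → 0x16007  P=1,RW=1,US=1,PS=0
  → PA=0x16FAB  (2 entries read)
#1 VA=0x1803C52 (r,kernel):
  L0 @0x11[12] → 0x1A007  P=1,RW=1,US=1,PS=0
  L1 @0x1A[3] → 0x1E007  P=1,RW=1,US=1,PS=0
  → PA=0x1EC52  (2 entries read)
#2 VA=0x3A07E94 (r,kernel):
  L0 @0x11[29] → 0x1F007  P=1,RW=1,US=1,PS=0
  L1 @0x1F[7] → 0x5D000  P=0,RW=0,US=0,PS=0
  ⇒ fault: PAGE_NOT_PRESENT  — 2 lookups
#3 VA=0x1414A14 (r,kernel):
  L0 @0x11[10] → 0x22007  P=1,RW=1,US=1,PS=0
  L1 @0x22[20] → 0x25007  P=1,RW=1,US=1,PS=0
  → PA=0x25A14  (2 entries read)
#4 VA=0x3C00644 (r,kernel):
  L0 @0x11[30] → 0x1B004  P=0,RW=0,US=1,PS=0
  ⇒ fault: PAGE_NOT_PRESENT  — 1 lookups
#5 VA=0x2011E5F (r,kernel):
  L0 @0x11[16] → 0x29007  P=1,RW=1,US=1,PS=0
  L1 @0x29[17] → 0x2D007  P=1,RW=1,US=1,PS=0
  → PA=0x2DE5F  (2 entries read)
#6 VA=0xA00EF1 (r,kernel):
  L0 @0x11[5] → 0x2E007  P=1,RW=1,US=1,PS=0
  L1 @0x2E[0] → 0x5C002  P=0,RW=1,US=0,PS=0
  ⇒ fault: PAGE_NOT_PRESENT  — 2 lookups

Entries read for #4: 1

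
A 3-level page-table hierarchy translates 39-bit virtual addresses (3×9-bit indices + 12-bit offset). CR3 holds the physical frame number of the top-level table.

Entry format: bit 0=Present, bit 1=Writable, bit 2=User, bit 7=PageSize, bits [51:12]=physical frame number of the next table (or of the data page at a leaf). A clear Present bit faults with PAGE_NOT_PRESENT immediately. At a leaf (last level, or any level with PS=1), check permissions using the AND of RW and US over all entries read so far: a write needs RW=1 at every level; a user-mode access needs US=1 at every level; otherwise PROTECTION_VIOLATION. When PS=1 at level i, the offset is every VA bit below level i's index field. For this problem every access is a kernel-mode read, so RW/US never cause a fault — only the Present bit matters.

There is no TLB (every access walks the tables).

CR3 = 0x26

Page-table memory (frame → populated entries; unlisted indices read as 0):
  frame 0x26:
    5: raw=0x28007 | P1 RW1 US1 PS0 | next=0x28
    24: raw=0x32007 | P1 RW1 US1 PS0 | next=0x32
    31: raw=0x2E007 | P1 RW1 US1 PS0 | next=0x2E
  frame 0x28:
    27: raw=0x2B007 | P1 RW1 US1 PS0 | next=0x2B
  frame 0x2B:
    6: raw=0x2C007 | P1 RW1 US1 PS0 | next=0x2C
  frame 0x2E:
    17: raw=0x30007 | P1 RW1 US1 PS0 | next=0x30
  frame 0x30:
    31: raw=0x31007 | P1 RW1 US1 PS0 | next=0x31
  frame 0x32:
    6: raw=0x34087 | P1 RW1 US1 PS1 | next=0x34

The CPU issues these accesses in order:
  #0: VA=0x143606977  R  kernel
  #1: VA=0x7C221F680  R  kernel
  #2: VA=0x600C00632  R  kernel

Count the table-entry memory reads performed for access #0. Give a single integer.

Walk each access:
#0 VA=0x143606977 (r,kernel):
  [0] read 0x26 idx=5: raw=0x28007 flags P=1 W=1 U=1 S=0
  [1] read 0x28 idx=27: raw=0x2B007 flags P=1 W=1 U=1 S=0
  [2] read 0x2B idx=6: raw=0x2C007 flags P=1 W=1 U=1 S=0
  ✓ 0x2C977  — 3 lookups
#1 VA=0x7C221F680 (r,kernel):
  [0] read 0x26 idx=31: raw=0x2E007 flags P=1 W=1 U=1 S=0
  [1] read 0x2E idx=17: raw=0x30007 flags P=1 W=1 U=1 S=0
  [2] read 0x30 idx=31: raw=0x31007 flags P=1 W=1 U=1 S=0
  ✓ 0x31680  — 3 lookups
#2 VA=0x600C00632 (r,kernel):
  [0] read 0x26 idx=24: raw=0x32007 flags P=1 W=1 U=1 S=0
  [1] read 0x32 idx=6: raw=0x34087 flags P=1 W=1 U=1 S=1
  ✓ 0x34632 (huge @L1)  — 2 lookups

Entries read for #0: 3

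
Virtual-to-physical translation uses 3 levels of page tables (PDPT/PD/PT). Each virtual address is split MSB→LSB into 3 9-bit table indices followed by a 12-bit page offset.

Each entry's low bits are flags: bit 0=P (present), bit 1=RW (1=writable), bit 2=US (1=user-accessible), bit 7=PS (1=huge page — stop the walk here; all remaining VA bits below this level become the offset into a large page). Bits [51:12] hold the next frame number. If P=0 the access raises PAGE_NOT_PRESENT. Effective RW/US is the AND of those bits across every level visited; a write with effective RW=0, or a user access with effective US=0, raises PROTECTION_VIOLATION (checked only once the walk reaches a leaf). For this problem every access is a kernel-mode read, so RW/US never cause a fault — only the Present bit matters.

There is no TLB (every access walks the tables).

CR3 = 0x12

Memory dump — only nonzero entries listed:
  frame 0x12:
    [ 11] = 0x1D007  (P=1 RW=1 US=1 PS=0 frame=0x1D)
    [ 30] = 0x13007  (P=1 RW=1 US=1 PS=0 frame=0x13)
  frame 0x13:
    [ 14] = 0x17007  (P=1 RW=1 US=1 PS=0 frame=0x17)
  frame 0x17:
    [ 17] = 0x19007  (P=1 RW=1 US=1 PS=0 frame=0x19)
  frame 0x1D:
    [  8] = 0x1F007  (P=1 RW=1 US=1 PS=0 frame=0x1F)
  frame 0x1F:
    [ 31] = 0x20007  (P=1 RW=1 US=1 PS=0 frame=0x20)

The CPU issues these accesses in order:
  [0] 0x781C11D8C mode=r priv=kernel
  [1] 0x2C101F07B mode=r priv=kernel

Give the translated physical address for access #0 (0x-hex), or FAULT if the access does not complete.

Per-access translation:
#0 VA=0x781C11D8C (r,kernel):
  L0 @0x12[30] → 0x13007  P=1,RW=1,US=1,PS=0
  L1 @0x13[14] → 0x17007  P=1,RW=1,US=1,PS=0
  L2 @0x17[17] → 0x19007  P=1,RW=1,US=1,PS=0
  → PA=0x19D8C  (3 entries read)
#1 VA=0x2C101F07B (r,kernel):
  L0 @0x12[11] → 0x1D007  P=1,RW=1,US=1,PS=0
  L1 @0x1D[8] → 0x1F007  P=1,RW=1,US=1,PS=0
  L2 @0x1F[31] → 0x20007  P=1,RW=1,US=1,PS=0
  → PA=0x2007B  (3 entries read)

Access #0 PA: 0x19D8C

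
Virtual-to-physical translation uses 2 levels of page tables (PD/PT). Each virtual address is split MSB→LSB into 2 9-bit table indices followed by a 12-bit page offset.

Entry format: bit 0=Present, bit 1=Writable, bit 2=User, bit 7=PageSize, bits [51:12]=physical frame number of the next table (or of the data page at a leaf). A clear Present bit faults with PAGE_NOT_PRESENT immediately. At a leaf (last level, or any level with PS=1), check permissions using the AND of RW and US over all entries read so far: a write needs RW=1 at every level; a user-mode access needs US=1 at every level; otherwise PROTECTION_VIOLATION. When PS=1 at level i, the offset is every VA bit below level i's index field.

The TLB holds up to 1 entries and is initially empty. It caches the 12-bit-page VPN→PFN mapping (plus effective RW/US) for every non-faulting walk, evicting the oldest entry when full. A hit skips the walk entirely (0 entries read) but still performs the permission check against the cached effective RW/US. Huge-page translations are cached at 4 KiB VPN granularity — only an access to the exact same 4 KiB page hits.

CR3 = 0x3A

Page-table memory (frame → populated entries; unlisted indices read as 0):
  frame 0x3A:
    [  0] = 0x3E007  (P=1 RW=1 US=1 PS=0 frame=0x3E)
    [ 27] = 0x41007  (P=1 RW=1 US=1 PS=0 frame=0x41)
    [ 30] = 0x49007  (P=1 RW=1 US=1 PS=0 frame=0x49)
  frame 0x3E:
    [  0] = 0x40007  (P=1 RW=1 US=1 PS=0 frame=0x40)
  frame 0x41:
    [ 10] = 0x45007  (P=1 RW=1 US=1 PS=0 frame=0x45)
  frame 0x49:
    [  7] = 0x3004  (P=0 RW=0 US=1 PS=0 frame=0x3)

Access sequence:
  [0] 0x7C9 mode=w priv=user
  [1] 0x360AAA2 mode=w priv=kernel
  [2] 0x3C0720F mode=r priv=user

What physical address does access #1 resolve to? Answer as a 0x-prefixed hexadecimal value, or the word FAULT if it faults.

Per-access translation:
#0 VA=0x7C9 (w,user):
  L0 @0x3A[0] → 0x3E007  P=1,RW=1,US=1,PS=0
  L1 @0x3E[0] → 0x40007  P=1,RW=1,US=1,PS=0
  ⇒ phys 0x407C9  [2 reads]
#1 VA=0x360AAA2 (w,kernel):
  L0 @0x3A[27] → 0x41007  P=1,RW=1,US=1,PS=0
  L1 @0x41[10] → 0x45007  P=1,RW=1,US=1,PS=0
  ⇒ phys 0x45AA2  [2 reads]
#2 VA=0x3C0720F (r,user):
  L0 @0x3A[30] → 0x49007  P=1,RW=1,US=1,PS=0
  L1 @0x49[7] → 0x3004  P=0,RW=0,US=1,PS=0
  → PAGE_NOT_PRESENT  (2 entries read)

Access #1 PA: 0x45AA2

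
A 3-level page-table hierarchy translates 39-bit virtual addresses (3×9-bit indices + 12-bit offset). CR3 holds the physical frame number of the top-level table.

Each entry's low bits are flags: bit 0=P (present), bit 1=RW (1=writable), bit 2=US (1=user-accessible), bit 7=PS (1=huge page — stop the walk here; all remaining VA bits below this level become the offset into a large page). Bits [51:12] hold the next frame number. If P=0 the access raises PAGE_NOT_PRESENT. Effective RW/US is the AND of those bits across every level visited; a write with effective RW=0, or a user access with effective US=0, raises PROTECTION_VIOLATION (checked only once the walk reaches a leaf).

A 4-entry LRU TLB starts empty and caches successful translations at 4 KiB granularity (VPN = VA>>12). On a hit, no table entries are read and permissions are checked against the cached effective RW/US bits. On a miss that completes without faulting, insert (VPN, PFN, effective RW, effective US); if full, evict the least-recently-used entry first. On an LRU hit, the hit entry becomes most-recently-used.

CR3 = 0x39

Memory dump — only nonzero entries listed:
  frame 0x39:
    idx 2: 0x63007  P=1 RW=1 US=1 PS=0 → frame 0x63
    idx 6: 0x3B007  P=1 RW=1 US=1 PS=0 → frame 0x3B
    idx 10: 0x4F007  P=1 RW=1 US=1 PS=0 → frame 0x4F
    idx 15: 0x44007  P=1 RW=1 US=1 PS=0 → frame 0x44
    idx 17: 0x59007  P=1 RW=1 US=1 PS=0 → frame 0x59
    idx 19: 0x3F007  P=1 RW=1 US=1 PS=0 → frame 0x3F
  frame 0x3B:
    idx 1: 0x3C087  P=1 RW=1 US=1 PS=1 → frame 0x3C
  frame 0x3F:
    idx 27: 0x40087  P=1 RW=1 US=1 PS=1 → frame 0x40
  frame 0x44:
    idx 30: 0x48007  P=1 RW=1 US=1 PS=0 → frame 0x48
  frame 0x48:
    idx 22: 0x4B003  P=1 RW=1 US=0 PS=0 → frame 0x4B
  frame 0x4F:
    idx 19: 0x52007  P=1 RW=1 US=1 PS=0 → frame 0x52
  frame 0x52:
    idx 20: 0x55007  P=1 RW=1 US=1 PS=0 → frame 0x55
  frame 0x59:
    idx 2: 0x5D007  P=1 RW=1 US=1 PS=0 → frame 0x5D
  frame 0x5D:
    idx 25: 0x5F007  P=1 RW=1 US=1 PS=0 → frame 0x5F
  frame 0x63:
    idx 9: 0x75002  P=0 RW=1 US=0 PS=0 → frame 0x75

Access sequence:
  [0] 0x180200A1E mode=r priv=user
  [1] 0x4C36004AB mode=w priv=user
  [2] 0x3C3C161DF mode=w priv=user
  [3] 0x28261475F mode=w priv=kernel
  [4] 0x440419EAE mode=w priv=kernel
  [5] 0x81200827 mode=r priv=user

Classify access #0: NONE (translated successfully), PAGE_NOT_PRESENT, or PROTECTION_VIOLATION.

Walk each access:
#0 VA=0x180200A1E (r,user):
  L0 @0x39[6] → 0x3B007  P=1,RW=1,US=1,PS=0
  L1 @0x3B[1] → 0x3C087  P=1,RW=1,US=1,PS=1
  ⇒ phys 0x3CA1E (huge @L1)  [2 reads]
#1 VA=0x4C36004AB (w,user):
  L0 @0x39[19] → 0x3F007  P=1,RW=1,US=1,PS=0
  L1 @0x3F[27] → 0x40087  P=1,RW=1,US=1,PS=1
  ⇒ phys 0x404AB (huge @L1)  [2 reads]
#2 VA=0x3C3C161DF (w,user):
  L0 @0x39[15] → 0x44007  P=1,RW=1,US=1,PS=0
  L1 @0x44[30] → 0x48007  P=1,RW=1,US=1,PS=0
  L2 @0x48[22] → 0x4B003  P=1,RW=1,US=0,PS=0
  ⇒ fault: PROTECTION_VIOLATION  — 3 lookups
#3 VA=0x28261475F (w,kernel):
  L0 @0x39[10] → 0x4F007  P=1,RW=1,US=1,PS=0
  L1 @0x4F[19] → 0x52007  P=1,RW=1,US=1,PS=0
  L2 @0x52[20] → 0x55007  P=1,RW=1,US=1,PS=0
  ⇒ phys 0x5575F  [3 reads]
#4 VA=0x440419EAE (w,kernel):
  L0 @0x39[17] → 0x59007  P=1,RW=1,US=1,PS=0
  L1 @0x59[2] → 0x5D007  P=1,RW=1,US=1,PS=0
  L2 @0x5D[25] → 0x5F007  P=1,RW=1,US=1,PS=0
  ⇒ phys 0x5FEAE  [3 reads]
#5 VA=0x81200827 (r,user):
  L0 @0x39[2] → 0x63007  P=1,RW=1,US=1,PS=0
  L1 @0x63[9] → 0x75002  P=0,RW=1,US=0,PS=0
  ⇒ fault: PAGE_NOT_PRESENT  — 2 lookups

Access #0 fault: NONE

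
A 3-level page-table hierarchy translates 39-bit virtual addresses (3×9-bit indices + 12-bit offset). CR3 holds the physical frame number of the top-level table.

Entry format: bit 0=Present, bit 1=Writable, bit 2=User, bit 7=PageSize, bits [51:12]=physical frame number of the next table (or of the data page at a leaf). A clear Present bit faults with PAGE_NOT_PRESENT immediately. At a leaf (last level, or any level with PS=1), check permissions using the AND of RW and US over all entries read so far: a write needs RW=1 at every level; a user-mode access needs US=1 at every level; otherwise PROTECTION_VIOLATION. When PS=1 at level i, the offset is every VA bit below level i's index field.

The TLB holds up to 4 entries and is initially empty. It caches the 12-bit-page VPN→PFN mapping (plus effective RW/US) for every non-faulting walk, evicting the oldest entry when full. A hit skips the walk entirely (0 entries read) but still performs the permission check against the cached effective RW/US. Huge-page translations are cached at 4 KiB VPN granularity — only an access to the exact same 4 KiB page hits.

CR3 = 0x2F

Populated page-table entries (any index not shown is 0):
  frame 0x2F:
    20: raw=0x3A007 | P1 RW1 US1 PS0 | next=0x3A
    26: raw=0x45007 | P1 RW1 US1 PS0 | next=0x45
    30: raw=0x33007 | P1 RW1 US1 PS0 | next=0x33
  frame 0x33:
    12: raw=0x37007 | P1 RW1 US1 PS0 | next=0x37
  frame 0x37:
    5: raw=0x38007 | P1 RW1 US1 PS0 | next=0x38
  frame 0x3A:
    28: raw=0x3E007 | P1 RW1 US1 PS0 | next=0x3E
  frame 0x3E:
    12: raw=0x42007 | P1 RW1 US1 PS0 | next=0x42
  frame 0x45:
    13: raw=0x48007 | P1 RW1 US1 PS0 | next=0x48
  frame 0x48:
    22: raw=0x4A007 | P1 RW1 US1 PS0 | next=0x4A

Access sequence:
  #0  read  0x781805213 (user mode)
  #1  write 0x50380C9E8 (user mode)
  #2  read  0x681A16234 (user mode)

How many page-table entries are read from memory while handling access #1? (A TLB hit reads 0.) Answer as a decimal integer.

Per-access translation:
#0 VA=0x781805213 (r,user):
  [0] read 0x2F idx=30: raw=0x33007 flags P=1 W=1 U=1 S=0
  [1] read 0x33 idx=12: raw=0x37007 flags P=1 W=1 U=1 S=0
  [2] read 0x37 idx=5: raw=0x38007 flags P=1 W=1 U=1 S=0
  ⇒ phys 0x38213  [3 reads]
#1 VA=0x50380C9E8 (w,user):
  [0] read 0x2F idx=20: raw=0x3A007 flags P=1 W=1 U=1 S=0
  [1] read 0x3A idx=28: raw=0x3E007 flags P=1 W=1 U=1 S=0
  [2] read 0x3E idx=12: raw=0x42007 flags P=1 W=1 U=1 S=0
  ⇒ phys 0x429E8  [3 reads]
#2 VA=0x681A16234 (r,user):
  [0] read 0x2F idx=26: raw=0x45007 flags P=1 W=1 U=1 S=0
  [1] read 0x45 idx=13: raw=0x48007 flags P=1 W=1 U=1 S=0
  [2] read 0x48 idx=22: raw=0x4A007 flags P=1 W=1 U=1 S=0
  ⇒ phys 0x4A234  [3 reads]

Entries read for #1: 3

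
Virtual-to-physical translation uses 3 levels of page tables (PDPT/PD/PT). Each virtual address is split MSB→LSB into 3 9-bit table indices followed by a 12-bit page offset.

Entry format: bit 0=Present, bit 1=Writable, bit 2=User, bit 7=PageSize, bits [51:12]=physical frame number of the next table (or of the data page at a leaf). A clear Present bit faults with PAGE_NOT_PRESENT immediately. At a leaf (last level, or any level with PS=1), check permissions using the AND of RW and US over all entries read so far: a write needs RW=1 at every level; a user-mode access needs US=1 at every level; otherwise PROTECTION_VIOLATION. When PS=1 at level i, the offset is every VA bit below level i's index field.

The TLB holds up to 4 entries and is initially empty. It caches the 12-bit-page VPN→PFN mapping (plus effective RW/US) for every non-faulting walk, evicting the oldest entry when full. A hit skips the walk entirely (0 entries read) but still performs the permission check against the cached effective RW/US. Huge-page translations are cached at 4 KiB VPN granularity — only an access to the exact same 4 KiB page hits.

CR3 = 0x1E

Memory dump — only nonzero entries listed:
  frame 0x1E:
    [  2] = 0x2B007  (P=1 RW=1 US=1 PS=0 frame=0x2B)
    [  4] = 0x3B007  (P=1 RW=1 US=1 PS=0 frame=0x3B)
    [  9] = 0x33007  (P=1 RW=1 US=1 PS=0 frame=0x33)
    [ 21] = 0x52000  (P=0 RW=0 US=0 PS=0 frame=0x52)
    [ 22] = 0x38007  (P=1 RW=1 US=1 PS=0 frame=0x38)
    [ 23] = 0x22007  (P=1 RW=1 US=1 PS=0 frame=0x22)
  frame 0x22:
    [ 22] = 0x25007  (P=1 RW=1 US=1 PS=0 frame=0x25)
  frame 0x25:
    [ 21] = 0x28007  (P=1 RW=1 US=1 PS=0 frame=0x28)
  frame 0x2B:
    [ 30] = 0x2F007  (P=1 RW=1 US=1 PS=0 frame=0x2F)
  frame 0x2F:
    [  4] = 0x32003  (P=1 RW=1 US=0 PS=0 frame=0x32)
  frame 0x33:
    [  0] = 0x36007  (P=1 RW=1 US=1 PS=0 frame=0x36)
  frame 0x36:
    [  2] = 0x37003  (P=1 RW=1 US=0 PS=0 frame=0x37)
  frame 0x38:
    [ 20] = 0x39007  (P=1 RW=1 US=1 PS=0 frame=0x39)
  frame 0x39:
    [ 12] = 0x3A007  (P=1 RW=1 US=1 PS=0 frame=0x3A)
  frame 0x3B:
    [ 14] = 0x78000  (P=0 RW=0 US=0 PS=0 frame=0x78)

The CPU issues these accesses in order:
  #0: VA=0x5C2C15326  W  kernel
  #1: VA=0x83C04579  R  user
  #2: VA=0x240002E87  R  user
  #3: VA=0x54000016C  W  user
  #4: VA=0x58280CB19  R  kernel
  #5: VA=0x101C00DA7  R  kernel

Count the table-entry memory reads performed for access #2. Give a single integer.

Trace:
#0 VA=0x5C2C15326 (w,kernel):
  lvl0: tbl 0x1E, slot 23 ⇒ 0x22007 (P1/RW1/US1/PS0)
  lvl1: tbl 0x22, slot 22 ⇒ 0x25007 (P1/RW1/US1/PS0)
  lvl2: tbl 0x25, slot 21 ⇒ 0x28007 (P1/RW1/US1/PS0)
  → PA=0x28326  (3 entries read)
#1 VA=0x83C04579 (r,user):
  lvl0: tbl 0x1E, slot 2 ⇒ 0x2B007 (P1/RW1/US1/PS0)
  lvl1: tbl 0x2B, slot 30 ⇒ 0x2F007 (P1/RW1/US1/PS0)
  lvl2: tbl 0x2F, slot 4 ⇒ 0x32003 (P1/RW1/US0/PS0)
  ✗ PROTECTION_VIOLATION  [3 reads]
#2 VA=0x240002E87 (r,user):
  lvl0: tbl 0x1E, slot 9 ⇒ 0x33007 (P1/RW1/US1/PS0)
  lvl1: tbl 0x33, slot 0 ⇒ 0x36007 (P1/RW1/US1/PS0)
  lvl2: tbl 0x36, slot 2 ⇒ 0x37003 (P1/RW1/US0/PS0)
  ✗ PROTECTION_VIOLATION  [3 reads]
#3 VA=0x54000016C (w,user):
  lvl0: tbl 0x1E, slot 21 ⇒ 0x52000 (P0/RW0/US0/PS0)
  ✗ PAGE_NOT_PRESENT  [1 reads]
#4 VA=0x58280CB19 (r,kernel):
  lvl0: tbl 0x1E, slot 22 ⇒ 0x38007 (P1/RW1/US1/PS0)
  lvl1: tbl 0x38, slot 20 ⇒ 0x39007 (P1/RW1/US1/PS0)
  lvl2: tbl 0x39, slot 12 ⇒ 0x3A007 (P1/RW1/US1/PS0)
  → PA=0x3AB19  (3 entries read)
#5 VA=0x101C00DA7 (r,kernel):
  lvl0: tbl 0x1E, slot 4 ⇒ 0x3B007 (P1/RW1/US1/PS0)
  lvl1: tbl 0x3B, slot 14 ⇒ 0x78000 (P0/RW0/US0/PS0)
  ✗ PAGE_NOT_PRESENT  [2 reads]

Entries read for #2: 3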